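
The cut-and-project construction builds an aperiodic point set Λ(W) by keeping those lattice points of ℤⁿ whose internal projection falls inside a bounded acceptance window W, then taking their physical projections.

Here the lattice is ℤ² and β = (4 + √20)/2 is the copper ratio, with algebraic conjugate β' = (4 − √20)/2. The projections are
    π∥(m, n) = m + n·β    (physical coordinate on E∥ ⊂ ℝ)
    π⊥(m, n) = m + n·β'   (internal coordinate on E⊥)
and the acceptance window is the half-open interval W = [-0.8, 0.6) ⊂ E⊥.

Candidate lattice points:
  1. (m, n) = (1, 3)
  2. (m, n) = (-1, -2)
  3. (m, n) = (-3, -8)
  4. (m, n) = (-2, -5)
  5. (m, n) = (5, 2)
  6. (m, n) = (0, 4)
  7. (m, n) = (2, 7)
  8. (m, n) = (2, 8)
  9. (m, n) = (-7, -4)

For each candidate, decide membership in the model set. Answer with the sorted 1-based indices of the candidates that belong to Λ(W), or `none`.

1, 2, 7, 8

Numerically β ≈ 4.236068 and β' = −1/β ≈ -0.236068.
candidate 1: (m,n)=(1,3) → π∥ = 1+3·β ≈ 13.708204, π⊥ = 1+3·β' ≈ 0.291796 ∈ [-0.8, 0.6) ⇒ IN Λ
candidate 2: (m,n)=(-1,-2) → π∥ = -1-2·β ≈ -9.472136, π⊥ = -1-2·β' ≈ -0.527864 ∈ [-0.8, 0.6) ⇒ IN Λ
candidate 3: (m,n)=(-3,-8) → π∥ = -3-8·β ≈ -36.888544, π⊥ = -3-8·β' ≈ -1.111456 ∉ [-0.8, 0.6) ⇒ out
candidate 4: (m,n)=(-2,-5) → π∥ = -2-5·β ≈ -23.180340, π⊥ = -2-5·β' ≈ -0.819660 ∉ [-0.8, 0.6) ⇒ out
candidate 5: (m,n)=(5,2) → π∥ = 5+2·β ≈ 13.472136, π⊥ = 5+2·β' ≈ 4.527864 ∉ [-0.8, 0.6) ⇒ out
candidate 6: (m,n)=(0,4) → π∥ = 0+4·β ≈ 16.944272, π⊥ = 0+4·β' ≈ -0.944272 ∉ [-0.8, 0.6) ⇒ out
candidate 7: (m,n)=(2,7) → π∥ = 2+7·β ≈ 31.652476, π⊥ = 2+7·β' ≈ 0.347524 ∈ [-0.8, 0.6) ⇒ IN Λ
candidate 8: (m,n)=(2,8) → π∥ = 2+8·β ≈ 35.888544, π⊥ = 2+8·β' ≈ 0.111456 ∈ [-0.8, 0.6) ⇒ IN Λ
candidate 9: (m,n)=(-7,-4) → π∥ = -7-4·β ≈ -23.944272, π⊥ = -7-4·β' ≈ -6.055728 ∉ [-0.8, 0.6) ⇒ out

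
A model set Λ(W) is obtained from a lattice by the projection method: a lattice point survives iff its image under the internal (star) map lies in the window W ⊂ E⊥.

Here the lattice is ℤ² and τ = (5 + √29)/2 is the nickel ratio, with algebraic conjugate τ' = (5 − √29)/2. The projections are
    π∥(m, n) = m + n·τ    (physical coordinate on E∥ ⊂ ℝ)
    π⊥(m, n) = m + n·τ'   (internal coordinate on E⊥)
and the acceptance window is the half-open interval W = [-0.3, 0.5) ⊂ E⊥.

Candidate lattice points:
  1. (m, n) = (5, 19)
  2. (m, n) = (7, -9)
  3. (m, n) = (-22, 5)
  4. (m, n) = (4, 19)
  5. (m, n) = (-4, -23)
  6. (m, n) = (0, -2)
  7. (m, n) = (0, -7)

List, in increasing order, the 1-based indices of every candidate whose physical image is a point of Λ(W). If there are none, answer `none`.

τ' = (5−√29)/2 ≈ -0.192582.
#1 (5,19): internal coord 5 + (19)·τ' = +1.340934; +1.340934 ∉ [-0.3, 0.5) → out
#2 (7,-9): internal coord 7 + (-9)·τ' = +8.733242; +8.733242 ∉ [-0.3, 0.5) → out
#3 (-22,5): internal coord -22 + (5)·τ' = -22.962912; -22.962912 ∉ [-0.3, 0.5) → out
#4 (4,19): internal coord 4 + (19)·τ' = +0.340934; +0.340934 ∈ [-0.3, 0.5) → IN Λ
#5 (-4,-23): internal coord -4 + (-23)·τ' = +0.429395; +0.429395 ∈ [-0.3, 0.5) → IN Λ
#6 (0,-2): internal coord 0 + (-2)·τ' = +0.385165; +0.385165 ∈ [-0.3, 0.5) → IN Λ
#7 (0,-7): internal coord 0 + (-7)·τ' = +1.348077; +1.348077 ∉ [-0.3, 0.5) → out

4, 5, 6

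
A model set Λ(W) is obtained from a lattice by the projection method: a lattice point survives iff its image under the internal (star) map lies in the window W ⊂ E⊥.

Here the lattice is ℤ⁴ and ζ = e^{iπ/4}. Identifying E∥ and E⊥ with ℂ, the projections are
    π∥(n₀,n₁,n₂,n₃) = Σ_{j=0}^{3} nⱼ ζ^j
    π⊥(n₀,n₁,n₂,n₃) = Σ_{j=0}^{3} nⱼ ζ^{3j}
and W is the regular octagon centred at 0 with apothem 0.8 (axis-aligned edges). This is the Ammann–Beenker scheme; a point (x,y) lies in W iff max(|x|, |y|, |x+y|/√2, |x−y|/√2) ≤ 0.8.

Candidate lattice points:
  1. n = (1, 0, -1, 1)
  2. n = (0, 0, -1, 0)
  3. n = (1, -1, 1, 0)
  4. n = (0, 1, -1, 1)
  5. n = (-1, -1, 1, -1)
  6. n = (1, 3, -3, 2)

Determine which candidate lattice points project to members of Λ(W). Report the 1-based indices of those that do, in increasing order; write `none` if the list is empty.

none

π⊥(n) = n₀ + n₁ζ³ + n₂ζ⁶ + n₃ζ⁹ where ζ = e^{iπ/4}.
#1 (1, 0, -1, 1): internal (1.70711, 1.70711); octagon support 2.41421 vs apothem 0.8 → ∉ W
#2 (0, 0, -1, 0): internal (0.00000, 1.00000); octagon support 1.00000 vs apothem 0.8 → ∉ W
#3 (1, -1, 1, 0): internal (1.70711, -1.70711); octagon support 2.41421 vs apothem 0.8 → ∉ W
#4 (0, 1, -1, 1): internal (0.00000, 2.41421); octagon support 2.41421 vs apothem 0.8 → ∉ W
#5 (-1, -1, 1, -1): internal (-1.00000, -2.41421); octagon support 2.41421 vs apothem 0.8 → ∉ W
#6 (1, 3, -3, 2): internal (0.29289, 6.53553); octagon support 6.53553 vs apothem 0.8 → ∉ W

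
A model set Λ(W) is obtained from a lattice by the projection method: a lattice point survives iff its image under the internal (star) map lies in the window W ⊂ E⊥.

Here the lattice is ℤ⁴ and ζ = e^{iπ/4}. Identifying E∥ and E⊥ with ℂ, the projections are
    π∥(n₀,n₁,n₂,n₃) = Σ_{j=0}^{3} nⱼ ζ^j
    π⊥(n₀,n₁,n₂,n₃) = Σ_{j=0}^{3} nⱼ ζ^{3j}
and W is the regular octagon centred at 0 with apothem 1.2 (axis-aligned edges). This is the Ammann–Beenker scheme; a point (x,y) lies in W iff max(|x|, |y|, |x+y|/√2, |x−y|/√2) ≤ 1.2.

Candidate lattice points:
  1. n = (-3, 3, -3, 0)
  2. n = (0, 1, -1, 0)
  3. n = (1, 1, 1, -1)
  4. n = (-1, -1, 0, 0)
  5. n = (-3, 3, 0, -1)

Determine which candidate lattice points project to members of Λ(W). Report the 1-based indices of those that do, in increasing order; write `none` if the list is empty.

3, 4

Internal map: ζ^{3j} for j=0..3 gives (1,0), (−√2/2,√2/2), (0,−1), (√2/2,√2/2).
#1 (-3, 3, -3, 0): internal (-5.12132, 5.12132); octagon support 7.24264 vs apothem 1.2 → ∉ W
#2 (0, 1, -1, 0): internal (-0.70711, 1.70711); octagon support 1.70711 vs apothem 1.2 → ∉ W
#3 (1, 1, 1, -1): internal (-0.41421, -1.00000); octagon support 1.00000 vs apothem 1.2 → ∈ W
#4 (-1, -1, 0, 0): internal (-0.29289, -0.70711); octagon support 0.70711 vs apothem 1.2 → ∈ W
#5 (-3, 3, 0, -1): internal (-5.82843, 1.41421); octagon support 5.82843 vs apothem 1.2 → ∉ W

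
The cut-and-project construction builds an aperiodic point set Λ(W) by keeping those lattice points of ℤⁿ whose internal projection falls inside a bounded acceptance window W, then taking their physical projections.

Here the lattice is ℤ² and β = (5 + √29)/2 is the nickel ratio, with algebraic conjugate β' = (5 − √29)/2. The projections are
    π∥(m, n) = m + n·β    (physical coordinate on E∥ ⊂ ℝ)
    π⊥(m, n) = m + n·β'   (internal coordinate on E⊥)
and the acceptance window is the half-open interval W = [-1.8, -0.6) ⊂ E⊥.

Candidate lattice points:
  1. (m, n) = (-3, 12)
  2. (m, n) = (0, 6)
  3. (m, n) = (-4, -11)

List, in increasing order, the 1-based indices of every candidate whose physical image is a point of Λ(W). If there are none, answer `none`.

2

Compute β' = (5−√29)/2 = -0.19258, so π⊥(m,n) = m -0.19258·n.
#1 (-3,12): internal coord -3 + (12)·β' = -5.31099; -5.31099 ∉ [-1.8, -0.6) → out
#2 (0,6): internal coord 0 + (6)·β' = -1.15549; -1.15549 ∈ [-1.8, -0.6) → IN Λ
#3 (-4,-11): internal coord -4 + (-11)·β' = -1.88159; -1.88159 ∉ [-1.8, -0.6) → out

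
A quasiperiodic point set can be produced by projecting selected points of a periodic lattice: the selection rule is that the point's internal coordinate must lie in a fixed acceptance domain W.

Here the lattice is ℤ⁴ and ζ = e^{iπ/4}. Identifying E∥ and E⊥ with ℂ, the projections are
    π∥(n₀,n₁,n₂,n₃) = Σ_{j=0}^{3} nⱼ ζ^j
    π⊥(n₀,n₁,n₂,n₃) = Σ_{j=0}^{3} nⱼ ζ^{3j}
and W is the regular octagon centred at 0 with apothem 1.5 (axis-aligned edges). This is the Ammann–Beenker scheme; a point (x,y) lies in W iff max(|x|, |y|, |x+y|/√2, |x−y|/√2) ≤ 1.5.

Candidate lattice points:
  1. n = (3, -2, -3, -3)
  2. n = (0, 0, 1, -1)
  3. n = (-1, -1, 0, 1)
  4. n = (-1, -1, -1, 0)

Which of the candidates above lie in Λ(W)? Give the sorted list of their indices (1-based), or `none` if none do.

3, 4

Internal map: ζ^{3j} for j=0..3 gives (1,0), (−√2/2,√2/2), (0,−1), (√2/2,√2/2).
#1 (3, -2, -3, -3): internal (2.2929, -0.5355); octagon support 2.2929 vs apothem 1.5 → ∉ W
#2 (0, 0, 1, -1): internal (-0.7071, -1.7071); octagon support 1.7071 vs apothem 1.5 → ∉ W
#3 (-1, -1, 0, 1): internal (0.4142, 0.0000); octagon support 0.4142 vs apothem 1.5 → ∈ W
#4 (-1, -1, -1, 0): internal (-0.2929, 0.2929); octagon support 0.4142 vs apothem 1.5 → ∈ W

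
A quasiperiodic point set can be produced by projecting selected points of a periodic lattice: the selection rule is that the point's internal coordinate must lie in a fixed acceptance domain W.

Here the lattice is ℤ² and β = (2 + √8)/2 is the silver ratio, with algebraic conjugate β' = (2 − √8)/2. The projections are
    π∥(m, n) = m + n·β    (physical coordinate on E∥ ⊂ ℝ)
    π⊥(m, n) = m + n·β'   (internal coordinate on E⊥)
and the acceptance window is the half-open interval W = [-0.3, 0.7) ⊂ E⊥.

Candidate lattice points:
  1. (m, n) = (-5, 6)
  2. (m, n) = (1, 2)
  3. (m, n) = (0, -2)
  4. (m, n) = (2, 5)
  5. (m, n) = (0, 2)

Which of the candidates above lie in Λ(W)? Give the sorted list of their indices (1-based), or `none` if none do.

2, 4

Numerically β ≈ 2.41421 and β' = −1/β ≈ -0.41421.
candidate 1: (m,n)=(-5,6) → π∥ = -5+6·β ≈ 9.48528, π⊥ = -5+6·β' ≈ -7.48528 ∉ [-0.3, 0.7) ⇒ out
candidate 2: (m,n)=(1,2) → π∥ = 1+2·β ≈ 5.82843, π⊥ = 1+2·β' ≈ 0.17157 ∈ [-0.3, 0.7) ⇒ IN Λ
candidate 3: (m,n)=(0,-2) → π∥ = 0-2·β ≈ -4.82843, π⊥ = 0-2·β' ≈ 0.82843 ∉ [-0.3, 0.7) ⇒ out
candidate 4: (m,n)=(2,5) → π∥ = 2+5·β ≈ 14.07107, π⊥ = 2+5·β' ≈ -0.07107 ∈ [-0.3, 0.7) ⇒ IN Λ
candidate 5: (m,n)=(0,2) → π∥ = 0+2·β ≈ 4.82843, π⊥ = 0+2·β' ≈ -0.82843 ∉ [-0.3, 0.7) ⇒ out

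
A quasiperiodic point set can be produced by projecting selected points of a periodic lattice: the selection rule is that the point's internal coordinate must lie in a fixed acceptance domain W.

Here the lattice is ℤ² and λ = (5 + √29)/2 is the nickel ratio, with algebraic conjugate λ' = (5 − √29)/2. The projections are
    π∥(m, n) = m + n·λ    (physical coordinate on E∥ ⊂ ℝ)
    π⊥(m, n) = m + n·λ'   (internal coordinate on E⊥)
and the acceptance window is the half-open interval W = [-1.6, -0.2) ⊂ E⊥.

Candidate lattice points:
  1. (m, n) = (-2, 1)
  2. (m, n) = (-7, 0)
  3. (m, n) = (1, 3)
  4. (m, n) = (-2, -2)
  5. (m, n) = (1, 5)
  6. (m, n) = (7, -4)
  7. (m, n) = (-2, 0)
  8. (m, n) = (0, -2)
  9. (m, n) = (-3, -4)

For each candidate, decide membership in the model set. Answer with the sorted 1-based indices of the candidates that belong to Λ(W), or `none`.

none

λ' = (5−√29)/2 ≈ -0.192582.
#1 (-2,1): internal coord -2 + (1)·λ' = -2.192582; -2.192582 ∉ [-1.6, -0.2) → out
#2 (-7,0): internal coord -7 + (0)·λ' = -7.000000; -7.000000 ∉ [-1.6, -0.2) → out
#3 (1,3): internal coord 1 + (3)·λ' = +0.422253; +0.422253 ∉ [-1.6, -0.2) → out
#4 (-2,-2): internal coord -2 + (-2)·λ' = -1.614835; -1.614835 ∉ [-1.6, -0.2) → out
#5 (1,5): internal coord 1 + (5)·λ' = +0.037088; +0.037088 ∉ [-1.6, -0.2) → out
#6 (7,-4): internal coord 7 + (-4)·λ' = +7.770330; +7.770330 ∉ [-1.6, -0.2) → out
#7 (-2,0): internal coord -2 + (0)·λ' = -2.000000; -2.000000 ∉ [-1.6, -0.2) → out
#8 (0,-2): internal coord 0 + (-2)·λ' = +0.385165; +0.385165 ∉ [-1.6, -0.2) → out
#9 (-3,-4): internal coord -3 + (-4)·λ' = -2.229670; -2.229670 ∉ [-1.6, -0.2) → out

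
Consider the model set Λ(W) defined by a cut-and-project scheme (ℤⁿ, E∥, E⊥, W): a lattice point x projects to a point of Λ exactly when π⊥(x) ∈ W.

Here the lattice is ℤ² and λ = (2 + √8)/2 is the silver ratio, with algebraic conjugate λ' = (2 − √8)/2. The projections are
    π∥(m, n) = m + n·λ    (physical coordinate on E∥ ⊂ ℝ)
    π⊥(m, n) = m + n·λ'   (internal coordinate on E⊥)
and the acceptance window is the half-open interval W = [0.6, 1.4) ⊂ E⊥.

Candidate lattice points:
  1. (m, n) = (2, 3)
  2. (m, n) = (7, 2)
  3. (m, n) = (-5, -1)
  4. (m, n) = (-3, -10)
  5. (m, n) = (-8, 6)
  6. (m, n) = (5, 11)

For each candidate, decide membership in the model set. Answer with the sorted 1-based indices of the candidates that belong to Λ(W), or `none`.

1, 4

Numerically λ ≈ 2.414214 and λ' = −1/λ ≈ -0.414214.
candidate 1: (m,n)=(2,3) → π∥ = 2+3·λ ≈ 9.242641, π⊥ = 2+3·λ' ≈ 0.757359 ∈ [0.6, 1.4) ⇒ IN Λ
candidate 2: (m,n)=(7,2) → π∥ = 7+2·λ ≈ 11.828427, π⊥ = 7+2·λ' ≈ 6.171573 ∉ [0.6, 1.4) ⇒ out
candidate 3: (m,n)=(-5,-1) → π∥ = -5-1·λ ≈ -7.414214, π⊥ = -5-1·λ' ≈ -4.585786 ∉ [0.6, 1.4) ⇒ out
candidate 4: (m,n)=(-3,-10) → π∥ = -3-10·λ ≈ -27.142136, π⊥ = -3-10·λ' ≈ 1.142136 ∈ [0.6, 1.4) ⇒ IN Λ
candidate 5: (m,n)=(-8,6) → π∥ = -8+6·λ ≈ 6.485281, π⊥ = -8+6·λ' ≈ -10.485281 ∉ [0.6, 1.4) ⇒ out
candidate 6: (m,n)=(5,11) → π∥ = 5+11·λ ≈ 31.556349, π⊥ = 5+11·λ' ≈ 0.443651 ∉ [0.6, 1.4) ⇒ out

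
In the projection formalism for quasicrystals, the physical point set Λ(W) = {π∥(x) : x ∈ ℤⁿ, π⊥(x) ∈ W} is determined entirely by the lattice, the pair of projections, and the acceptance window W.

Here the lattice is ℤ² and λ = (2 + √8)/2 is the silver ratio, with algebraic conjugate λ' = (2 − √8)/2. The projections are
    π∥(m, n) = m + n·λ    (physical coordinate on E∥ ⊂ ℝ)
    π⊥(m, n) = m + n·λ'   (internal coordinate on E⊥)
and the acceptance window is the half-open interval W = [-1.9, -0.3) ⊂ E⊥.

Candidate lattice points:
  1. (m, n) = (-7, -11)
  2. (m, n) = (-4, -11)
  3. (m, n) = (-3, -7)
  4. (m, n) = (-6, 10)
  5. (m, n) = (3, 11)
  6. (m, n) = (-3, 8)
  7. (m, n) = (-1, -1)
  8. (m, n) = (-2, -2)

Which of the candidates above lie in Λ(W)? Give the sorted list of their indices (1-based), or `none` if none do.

5, 7, 8

Numerically λ ≈ 2.41421 and λ' = −1/λ ≈ -0.41421.
candidate 1: (m,n)=(-7,-11) → π∥ = -7-11·λ ≈ -33.55635, π⊥ = -7-11·λ' ≈ -2.44365 ∉ [-1.9, -0.3) ⇒ out
candidate 2: (m,n)=(-4,-11) → π∥ = -4-11·λ ≈ -30.55635, π⊥ = -4-11·λ' ≈ 0.55635 ∉ [-1.9, -0.3) ⇒ out
candidate 3: (m,n)=(-3,-7) → π∥ = -3-7·λ ≈ -19.89949, π⊥ = -3-7·λ' ≈ -0.10051 ∉ [-1.9, -0.3) ⇒ out
candidate 4: (m,n)=(-6,10) → π∥ = -6+10·λ ≈ 18.14214, π⊥ = -6+10·λ' ≈ -10.14214 ∉ [-1.9, -0.3) ⇒ out
candidate 5: (m,n)=(3,11) → π∥ = 3+11·λ ≈ 29.55635, π⊥ = 3+11·λ' ≈ -1.55635 ∈ [-1.9, -0.3) ⇒ IN Λ
candidate 6: (m,n)=(-3,8) → π∥ = -3+8·λ ≈ 16.31371, π⊥ = -3+8·λ' ≈ -6.31371 ∉ [-1.9, -0.3) ⇒ out
candidate 7: (m,n)=(-1,-1) → π∥ = -1-1·λ ≈ -3.41421, π⊥ = -1-1·λ' ≈ -0.58579 ∈ [-1.9, -0.3) ⇒ IN Λ
candidate 8: (m,n)=(-2,-2) → π∥ = -2-2·λ ≈ -6.82843, π⊥ = -2-2·λ' ≈ -1.17157 ∈ [-1.9, -0.3) ⇒ IN Λ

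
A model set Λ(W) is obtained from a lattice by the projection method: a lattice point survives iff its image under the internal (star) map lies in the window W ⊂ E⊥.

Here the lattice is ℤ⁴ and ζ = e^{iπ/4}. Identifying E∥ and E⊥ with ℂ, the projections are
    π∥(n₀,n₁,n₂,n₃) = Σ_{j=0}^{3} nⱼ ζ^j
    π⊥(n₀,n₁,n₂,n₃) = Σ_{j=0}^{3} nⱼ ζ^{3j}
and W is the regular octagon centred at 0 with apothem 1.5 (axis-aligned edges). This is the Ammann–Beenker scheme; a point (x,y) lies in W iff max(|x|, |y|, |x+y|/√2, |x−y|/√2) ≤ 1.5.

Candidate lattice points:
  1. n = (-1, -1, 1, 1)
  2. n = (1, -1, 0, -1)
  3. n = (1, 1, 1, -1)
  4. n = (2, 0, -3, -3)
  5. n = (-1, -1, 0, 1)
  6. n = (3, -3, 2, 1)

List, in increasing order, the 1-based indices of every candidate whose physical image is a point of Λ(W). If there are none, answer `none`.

1, 3, 4, 5

π⊥(n) = n₀ + n₁ζ³ + n₂ζ⁶ + n₃ζ⁹ where ζ = e^{iπ/4}.
candidate 1: n = (-1, -1, 1, 1) → π⊥ ≈ (+0.41421, -1.00000); max(|x|,|y|,|x±y|/√2) = 1.00000 ≤ 1.5 ⇒ ∈ W
candidate 2: n = (1, -1, 0, -1) → π⊥ ≈ (+1.00000, -1.41421); max(|x|,|y|,|x±y|/√2) = 1.70711 > 1.5 ⇒ ∉ W
candidate 3: n = (1, 1, 1, -1) → π⊥ ≈ (-0.41421, -1.00000); max(|x|,|y|,|x±y|/√2) = 1.00000 ≤ 1.5 ⇒ ∈ W
candidate 4: n = (2, 0, -3, -3) → π⊥ ≈ (-0.12132, +0.87868); max(|x|,|y|,|x±y|/√2) = 0.87868 ≤ 1.5 ⇒ ∈ W
candidate 5: n = (-1, -1, 0, 1) → π⊥ ≈ (+0.41421, +0.00000); max(|x|,|y|,|x±y|/√2) = 0.41421 ≤ 1.5 ⇒ ∈ W
candidate 6: n = (3, -3, 2, 1) → π⊥ ≈ (+5.82843, -3.41421); max(|x|,|y|,|x±y|/√2) = 6.53553 > 1.5 ⇒ ∉ W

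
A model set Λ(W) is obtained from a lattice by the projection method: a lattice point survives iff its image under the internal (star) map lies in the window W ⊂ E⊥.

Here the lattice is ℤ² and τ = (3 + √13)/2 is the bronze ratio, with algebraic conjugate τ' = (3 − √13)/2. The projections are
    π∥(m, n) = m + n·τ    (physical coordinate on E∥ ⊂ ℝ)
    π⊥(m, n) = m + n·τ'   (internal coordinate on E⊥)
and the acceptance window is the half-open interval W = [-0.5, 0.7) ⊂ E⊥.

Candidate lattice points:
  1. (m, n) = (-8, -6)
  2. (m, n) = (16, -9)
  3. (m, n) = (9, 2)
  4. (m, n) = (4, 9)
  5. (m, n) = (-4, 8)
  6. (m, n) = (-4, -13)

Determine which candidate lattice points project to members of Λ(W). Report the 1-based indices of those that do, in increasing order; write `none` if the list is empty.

6

Compute τ' = (3−√13)/2 = -0.30278, so π⊥(m,n) = m -0.30278·n.
#1 (-8,-6): internal coord -8 + (-6)·τ' = -6.18335; -6.18335 ∉ [-0.5, 0.7) → out
#2 (16,-9): internal coord 16 + (-9)·τ' = +18.72498; +18.72498 ∉ [-0.5, 0.7) → out
#3 (9,2): internal coord 9 + (2)·τ' = +8.39445; +8.39445 ∉ [-0.5, 0.7) → out
#4 (4,9): internal coord 4 + (9)·τ' = +1.27502; +1.27502 ∉ [-0.5, 0.7) → out
#5 (-4,8): internal coord -4 + (8)·τ' = -6.42221; -6.42221 ∉ [-0.5, 0.7) → out
#6 (-4,-13): internal coord -4 + (-13)·τ' = -0.06392; -0.06392 ∈ [-0.5, 0.7) → IN Λ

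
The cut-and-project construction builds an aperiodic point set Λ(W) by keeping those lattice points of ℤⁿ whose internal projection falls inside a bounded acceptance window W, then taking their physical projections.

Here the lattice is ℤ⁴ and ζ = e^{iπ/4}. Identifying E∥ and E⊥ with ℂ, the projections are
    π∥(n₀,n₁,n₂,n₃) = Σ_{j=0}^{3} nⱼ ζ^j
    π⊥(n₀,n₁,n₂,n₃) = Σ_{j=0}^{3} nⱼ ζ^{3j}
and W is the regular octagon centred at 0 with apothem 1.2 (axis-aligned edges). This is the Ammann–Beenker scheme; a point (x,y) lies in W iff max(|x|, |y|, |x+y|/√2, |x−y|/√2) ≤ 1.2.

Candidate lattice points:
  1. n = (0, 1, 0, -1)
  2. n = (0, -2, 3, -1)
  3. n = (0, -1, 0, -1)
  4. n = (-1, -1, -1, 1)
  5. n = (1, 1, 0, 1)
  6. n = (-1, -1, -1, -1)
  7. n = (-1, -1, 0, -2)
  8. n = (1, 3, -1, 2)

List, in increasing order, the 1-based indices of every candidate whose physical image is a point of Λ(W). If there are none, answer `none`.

4, 6

π⊥(n) = n₀ + n₁ζ³ + n₂ζ⁶ + n₃ζ⁹ where ζ = e^{iπ/4}.
#1 (0, 1, 0, -1): internal (-1.41421, 0.00000); octagon support 1.41421 vs apothem 1.2 → ∉ W
#2 (0, -2, 3, -1): internal (0.70711, -5.12132); octagon support 5.12132 vs apothem 1.2 → ∉ W
#3 (0, -1, 0, -1): internal (0.00000, -1.41421); octagon support 1.41421 vs apothem 1.2 → ∉ W
#4 (-1, -1, -1, 1): internal (0.41421, 1.00000); octagon support 1.00000 vs apothem 1.2 → ∈ W
#5 (1, 1, 0, 1): internal (1.00000, 1.41421); octagon support 1.70711 vs apothem 1.2 → ∉ W
#6 (-1, -1, -1, -1): internal (-1.00000, -0.41421); octagon support 1.00000 vs apothem 1.2 → ∈ W
#7 (-1, -1, 0, -2): internal (-1.70711, -2.12132); octagon support 2.70711 vs apothem 1.2 → ∉ W
#8 (1, 3, -1, 2): internal (0.29289, 4.53553); octagon support 4.53553 vs apothem 1.2 → ∉ W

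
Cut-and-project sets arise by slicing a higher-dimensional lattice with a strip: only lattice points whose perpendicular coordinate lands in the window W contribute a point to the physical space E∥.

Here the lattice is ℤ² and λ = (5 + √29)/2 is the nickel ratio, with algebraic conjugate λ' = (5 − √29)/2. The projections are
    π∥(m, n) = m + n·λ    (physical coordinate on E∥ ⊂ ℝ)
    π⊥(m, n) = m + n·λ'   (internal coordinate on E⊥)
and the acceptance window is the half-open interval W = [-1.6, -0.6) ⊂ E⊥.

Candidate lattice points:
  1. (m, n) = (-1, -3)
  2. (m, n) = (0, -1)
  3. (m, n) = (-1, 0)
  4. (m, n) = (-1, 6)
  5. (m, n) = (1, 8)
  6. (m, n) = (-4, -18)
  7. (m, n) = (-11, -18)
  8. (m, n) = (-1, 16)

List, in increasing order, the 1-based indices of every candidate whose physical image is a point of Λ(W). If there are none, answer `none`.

3

Numerically λ ≈ 5.192582 and λ' = −1/λ ≈ -0.192582.
[1] lift (-1,-3): star map gives -0.422253; window check -1.6 ≤ -0.422253 < -0.6 is false → out
[2] lift (0,-1): star map gives 0.192582; window check -1.6 ≤ 0.192582 < -0.6 is false → out
[3] lift (-1,0): star map gives -1.000000; window check -1.6 ≤ -1.000000 < -0.6 is true → IN Λ
[4] lift (-1,6): star map gives -2.155494; window check -1.6 ≤ -2.155494 < -0.6 is false → out
[5] lift (1,8): star map gives -0.540659; window check -1.6 ≤ -0.540659 < -0.6 is false → out
[6] lift (-4,-18): star map gives -0.533517; window check -1.6 ≤ -0.533517 < -0.6 is false → out
[7] lift (-11,-18): star map gives -7.533517; window check -1.6 ≤ -7.533517 < -0.6 is false → out
[8] lift (-1,16): star map gives -4.081318; window check -1.6 ≤ -4.081318 < -0.6 is false → out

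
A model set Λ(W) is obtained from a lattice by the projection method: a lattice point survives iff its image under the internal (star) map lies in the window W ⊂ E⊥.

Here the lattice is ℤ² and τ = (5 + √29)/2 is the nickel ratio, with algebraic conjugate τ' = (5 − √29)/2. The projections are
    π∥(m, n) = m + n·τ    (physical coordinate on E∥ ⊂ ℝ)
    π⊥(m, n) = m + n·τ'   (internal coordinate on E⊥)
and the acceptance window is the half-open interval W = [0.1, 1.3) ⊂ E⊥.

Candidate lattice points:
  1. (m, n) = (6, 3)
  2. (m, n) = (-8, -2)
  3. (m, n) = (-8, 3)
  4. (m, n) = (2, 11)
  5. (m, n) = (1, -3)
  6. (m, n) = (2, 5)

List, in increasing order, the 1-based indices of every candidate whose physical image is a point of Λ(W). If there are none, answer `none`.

6

Numerically τ ≈ 5.192582 and τ' = −1/τ ≈ -0.192582.
[1] lift (6,3): star map gives 5.422253; window check 0.1 ≤ 5.422253 < 1.3 is false → out
[2] lift (-8,-2): star map gives -7.614835; window check 0.1 ≤ -7.614835 < 1.3 is false → out
[3] lift (-8,3): star map gives -8.577747; window check 0.1 ≤ -8.577747 < 1.3 is false → out
[4] lift (2,11): star map gives -0.118406; window check 0.1 ≤ -0.118406 < 1.3 is false → out
[5] lift (1,-3): star map gives 1.577747; window check 0.1 ≤ 1.577747 < 1.3 is false → out
[6] lift (2,5): star map gives 1.037088; window check 0.1 ≤ 1.037088 < 1.3 is true → IN Λ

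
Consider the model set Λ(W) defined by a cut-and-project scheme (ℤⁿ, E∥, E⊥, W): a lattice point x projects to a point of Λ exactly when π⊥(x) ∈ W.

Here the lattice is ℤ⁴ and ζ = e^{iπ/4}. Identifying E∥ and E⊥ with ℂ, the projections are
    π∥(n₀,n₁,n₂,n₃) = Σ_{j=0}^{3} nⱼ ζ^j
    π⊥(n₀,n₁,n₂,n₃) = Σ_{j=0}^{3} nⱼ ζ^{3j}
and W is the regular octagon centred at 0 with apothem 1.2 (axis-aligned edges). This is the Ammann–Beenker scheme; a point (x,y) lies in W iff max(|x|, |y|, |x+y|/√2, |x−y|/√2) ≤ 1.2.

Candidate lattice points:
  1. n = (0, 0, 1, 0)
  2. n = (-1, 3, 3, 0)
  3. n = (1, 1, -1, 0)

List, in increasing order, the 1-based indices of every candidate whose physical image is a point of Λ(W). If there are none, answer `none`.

1

π⊥(n) = n₀ + n₁ζ³ + n₂ζ⁶ + n₃ζ⁹ where ζ = e^{iπ/4}.
candidate 1: n = (0, 0, 1, 0) → π⊥ ≈ (+0.000000, -1.000000); max(|x|,|y|,|x±y|/√2) = 1.000000 ≤ 1.2 ⇒ ∈ W
candidate 2: n = (-1, 3, 3, 0) → π⊥ ≈ (-3.121320, -0.878680); max(|x|,|y|,|x±y|/√2) = 3.121320 > 1.2 ⇒ ∉ W
candidate 3: n = (1, 1, -1, 0) → π⊥ ≈ (+0.292893, +1.707107); max(|x|,|y|,|x±y|/√2) = 1.707107 > 1.2 ⇒ ∉ W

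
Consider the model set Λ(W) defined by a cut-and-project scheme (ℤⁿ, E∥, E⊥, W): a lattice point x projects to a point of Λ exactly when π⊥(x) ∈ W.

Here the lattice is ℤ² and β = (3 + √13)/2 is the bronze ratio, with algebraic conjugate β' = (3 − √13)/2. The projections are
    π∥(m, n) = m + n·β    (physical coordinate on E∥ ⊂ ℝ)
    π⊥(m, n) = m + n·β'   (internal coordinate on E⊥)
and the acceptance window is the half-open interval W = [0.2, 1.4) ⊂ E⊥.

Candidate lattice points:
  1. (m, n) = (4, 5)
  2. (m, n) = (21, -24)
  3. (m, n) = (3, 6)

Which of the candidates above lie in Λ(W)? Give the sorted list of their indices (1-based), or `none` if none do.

Compute β' = (3−√13)/2 = -0.302776, so π⊥(m,n) = m -0.302776·n.
[1] lift (4,5): star map gives 2.486122; window check 0.2 ≤ 2.486122 < 1.4 is false → out
[2] lift (21,-24): star map gives 28.266615; window check 0.2 ≤ 28.266615 < 1.4 is false → out
[3] lift (3,6): star map gives 1.183346; window check 0.2 ≤ 1.183346 < 1.4 is true → IN Λ

3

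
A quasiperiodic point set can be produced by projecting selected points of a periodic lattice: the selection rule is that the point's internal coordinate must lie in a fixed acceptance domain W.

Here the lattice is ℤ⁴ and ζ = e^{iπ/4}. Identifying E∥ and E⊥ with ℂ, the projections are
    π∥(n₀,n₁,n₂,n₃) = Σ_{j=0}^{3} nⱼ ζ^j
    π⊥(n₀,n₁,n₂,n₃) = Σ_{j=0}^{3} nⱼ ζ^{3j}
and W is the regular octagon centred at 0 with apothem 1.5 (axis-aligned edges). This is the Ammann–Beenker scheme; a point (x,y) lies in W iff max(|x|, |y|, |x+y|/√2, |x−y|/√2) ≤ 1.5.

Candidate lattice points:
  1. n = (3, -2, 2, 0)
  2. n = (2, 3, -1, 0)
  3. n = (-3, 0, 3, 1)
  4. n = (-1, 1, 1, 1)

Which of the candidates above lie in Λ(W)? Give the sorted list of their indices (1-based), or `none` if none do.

π⊥(n) = n₀ + n₁ζ³ + n₂ζ⁶ + n₃ζ⁹ where ζ = e^{iπ/4}.
candidate 1: n = (3, -2, 2, 0) → π⊥ ≈ (+4.414214, -3.414214); max(|x|,|y|,|x±y|/√2) = 5.535534 > 1.5 ⇒ ∉ W
candidate 2: n = (2, 3, -1, 0) → π⊥ ≈ (-0.121320, +3.121320); max(|x|,|y|,|x±y|/√2) = 3.121320 > 1.5 ⇒ ∉ W
candidate 3: n = (-3, 0, 3, 1) → π⊥ ≈ (-2.292893, -2.292893); max(|x|,|y|,|x±y|/√2) = 3.242641 > 1.5 ⇒ ∉ W
candidate 4: n = (-1, 1, 1, 1) → π⊥ ≈ (-1.000000, +0.414214); max(|x|,|y|,|x±y|/√2) = 1.000000 ≤ 1.5 ⇒ ∈ W

4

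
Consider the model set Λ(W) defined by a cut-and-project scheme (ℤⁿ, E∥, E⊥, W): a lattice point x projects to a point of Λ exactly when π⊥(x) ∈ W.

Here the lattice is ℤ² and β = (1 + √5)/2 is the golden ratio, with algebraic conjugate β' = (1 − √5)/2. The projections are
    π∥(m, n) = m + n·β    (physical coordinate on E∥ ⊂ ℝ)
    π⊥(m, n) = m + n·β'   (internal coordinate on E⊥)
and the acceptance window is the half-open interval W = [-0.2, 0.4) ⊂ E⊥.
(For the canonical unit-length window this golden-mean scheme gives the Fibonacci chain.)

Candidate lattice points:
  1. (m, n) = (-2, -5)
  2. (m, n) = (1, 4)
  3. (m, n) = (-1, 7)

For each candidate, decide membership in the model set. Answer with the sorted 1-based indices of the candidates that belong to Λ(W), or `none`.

none

Numerically β ≈ 1.618034 and β' = −1/β ≈ -0.618034.
candidate 1: (m,n)=(-2,-5) → π∥ = -2-5·β ≈ -10.090170, π⊥ = -2-5·β' ≈ 1.090170 ∉ [-0.2, 0.4) ⇒ out
candidate 2: (m,n)=(1,4) → π∥ = 1+4·β ≈ 7.472136, π⊥ = 1+4·β' ≈ -1.472136 ∉ [-0.2, 0.4) ⇒ out
candidate 3: (m,n)=(-1,7) → π∥ = -1+7·β ≈ 10.326238, π⊥ = -1+7·β' ≈ -5.326238 ∉ [-0.2, 0.4) ⇒ out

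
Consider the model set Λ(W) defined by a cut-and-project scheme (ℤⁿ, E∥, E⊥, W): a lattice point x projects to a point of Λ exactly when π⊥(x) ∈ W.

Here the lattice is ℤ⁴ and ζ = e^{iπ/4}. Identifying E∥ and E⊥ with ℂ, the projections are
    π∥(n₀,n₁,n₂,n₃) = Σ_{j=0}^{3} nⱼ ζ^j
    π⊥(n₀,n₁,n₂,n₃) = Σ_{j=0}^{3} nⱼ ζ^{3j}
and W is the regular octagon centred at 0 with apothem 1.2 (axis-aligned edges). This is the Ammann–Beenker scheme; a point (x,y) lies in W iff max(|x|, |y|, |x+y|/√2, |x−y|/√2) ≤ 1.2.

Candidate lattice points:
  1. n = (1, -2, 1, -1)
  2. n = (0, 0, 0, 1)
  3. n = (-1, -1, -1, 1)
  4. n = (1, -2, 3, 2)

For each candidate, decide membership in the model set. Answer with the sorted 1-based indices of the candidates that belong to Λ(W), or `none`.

Internal map: ζ^{3j} for j=0..3 gives (1,0), (−√2/2,√2/2), (0,−1), (√2/2,√2/2).
candidate 1: n = (1, -2, 1, -1) → π⊥ ≈ (+1.70711, -3.12132); max(|x|,|y|,|x±y|/√2) = 3.41421 > 1.2 ⇒ ∉ W
candidate 2: n = (0, 0, 0, 1) → π⊥ ≈ (+0.70711, +0.70711); max(|x|,|y|,|x±y|/√2) = 1.00000 ≤ 1.2 ⇒ ∈ W
candidate 3: n = (-1, -1, -1, 1) → π⊥ ≈ (+0.41421, +1.00000); max(|x|,|y|,|x±y|/√2) = 1.00000 ≤ 1.2 ⇒ ∈ W
candidate 4: n = (1, -2, 3, 2) → π⊥ ≈ (+3.82843, -3.00000); max(|x|,|y|,|x±y|/√2) = 4.82843 > 1.2 ⇒ ∉ W

2, 3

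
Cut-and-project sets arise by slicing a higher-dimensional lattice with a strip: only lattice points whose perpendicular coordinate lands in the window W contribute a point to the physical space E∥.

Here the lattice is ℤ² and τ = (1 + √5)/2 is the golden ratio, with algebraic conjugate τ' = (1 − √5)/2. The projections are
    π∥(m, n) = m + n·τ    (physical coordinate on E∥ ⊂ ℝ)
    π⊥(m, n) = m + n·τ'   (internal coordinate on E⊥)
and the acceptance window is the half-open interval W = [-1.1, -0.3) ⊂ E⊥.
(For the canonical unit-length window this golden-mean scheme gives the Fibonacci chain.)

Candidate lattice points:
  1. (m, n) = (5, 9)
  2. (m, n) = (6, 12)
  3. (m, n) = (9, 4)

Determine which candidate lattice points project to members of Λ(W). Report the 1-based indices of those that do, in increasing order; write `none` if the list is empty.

1

Numerically τ ≈ 1.6180 and τ' = −1/τ ≈ -0.6180.
[1] lift (5,9): star map gives -0.5623; window check -1.1 ≤ -0.5623 < -0.3 is true → IN Λ
[2] lift (6,12): star map gives -1.4164; window check -1.1 ≤ -1.4164 < -0.3 is false → out
[3] lift (9,4): star map gives 6.5279; window check -1.1 ≤ 6.5279 < -0.3 is false → out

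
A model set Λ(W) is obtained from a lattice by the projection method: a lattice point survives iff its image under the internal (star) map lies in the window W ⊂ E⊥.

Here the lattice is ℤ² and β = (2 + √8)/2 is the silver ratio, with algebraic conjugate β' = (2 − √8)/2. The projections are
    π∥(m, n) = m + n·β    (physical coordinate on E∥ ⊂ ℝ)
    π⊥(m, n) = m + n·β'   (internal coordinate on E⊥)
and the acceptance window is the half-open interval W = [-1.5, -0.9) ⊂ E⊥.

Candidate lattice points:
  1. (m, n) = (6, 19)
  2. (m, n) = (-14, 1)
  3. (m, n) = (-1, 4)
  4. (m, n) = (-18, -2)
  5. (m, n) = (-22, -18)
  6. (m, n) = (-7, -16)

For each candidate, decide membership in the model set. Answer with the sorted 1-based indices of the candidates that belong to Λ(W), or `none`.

none

β' = (2−√8)/2 ≈ -0.41421.
#1 (6,19): internal coord 6 + (19)·β' = -1.87006; -1.87006 ∉ [-1.5, -0.9) → out
#2 (-14,1): internal coord -14 + (1)·β' = -14.41421; -14.41421 ∉ [-1.5, -0.9) → out
#3 (-1,4): internal coord -1 + (4)·β' = -2.65685; -2.65685 ∉ [-1.5, -0.9) → out
#4 (-18,-2): internal coord -18 + (-2)·β' = -17.17157; -17.17157 ∉ [-1.5, -0.9) → out
#5 (-22,-18): internal coord -22 + (-18)·β' = -14.54416; -14.54416 ∉ [-1.5, -0.9) → out
#6 (-7,-16): internal coord -7 + (-16)·β' = -0.37258; -0.37258 ∉ [-1.5, -0.9) → out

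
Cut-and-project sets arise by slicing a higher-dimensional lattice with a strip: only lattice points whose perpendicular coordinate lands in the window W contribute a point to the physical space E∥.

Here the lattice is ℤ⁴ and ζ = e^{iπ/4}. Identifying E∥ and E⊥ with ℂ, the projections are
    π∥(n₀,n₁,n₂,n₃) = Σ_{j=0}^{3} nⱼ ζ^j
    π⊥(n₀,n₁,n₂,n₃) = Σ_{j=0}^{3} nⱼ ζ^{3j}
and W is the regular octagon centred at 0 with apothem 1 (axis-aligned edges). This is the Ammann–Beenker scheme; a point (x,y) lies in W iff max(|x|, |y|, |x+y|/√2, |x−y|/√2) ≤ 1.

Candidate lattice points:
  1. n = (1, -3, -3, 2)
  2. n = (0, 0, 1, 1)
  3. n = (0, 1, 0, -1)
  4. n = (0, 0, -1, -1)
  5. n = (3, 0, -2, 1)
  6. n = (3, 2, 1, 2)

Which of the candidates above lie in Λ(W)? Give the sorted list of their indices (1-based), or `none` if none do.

With ζ = e^{iπ/4} the internal vectors are ζ^0,ζ^3,ζ^6,ζ^9.
#1 (1, -3, -3, 2): internal (4.535534, 2.292893); octagon support 4.828427 vs apothem 1 → ∉ W
#2 (0, 0, 1, 1): internal (0.707107, -0.292893); octagon support 0.707107 vs apothem 1 → ∈ W
#3 (0, 1, 0, -1): internal (-1.414214, 0.000000); octagon support 1.414214 vs apothem 1 → ∉ W
#4 (0, 0, -1, -1): internal (-0.707107, 0.292893); octagon support 0.707107 vs apothem 1 → ∈ W
#5 (3, 0, -2, 1): internal (3.707107, 2.707107); octagon support 4.535534 vs apothem 1 → ∉ W
#6 (3, 2, 1, 2): internal (3.000000, 1.828427); octagon support 3.414214 vs apothem 1 → ∉ W

2, 4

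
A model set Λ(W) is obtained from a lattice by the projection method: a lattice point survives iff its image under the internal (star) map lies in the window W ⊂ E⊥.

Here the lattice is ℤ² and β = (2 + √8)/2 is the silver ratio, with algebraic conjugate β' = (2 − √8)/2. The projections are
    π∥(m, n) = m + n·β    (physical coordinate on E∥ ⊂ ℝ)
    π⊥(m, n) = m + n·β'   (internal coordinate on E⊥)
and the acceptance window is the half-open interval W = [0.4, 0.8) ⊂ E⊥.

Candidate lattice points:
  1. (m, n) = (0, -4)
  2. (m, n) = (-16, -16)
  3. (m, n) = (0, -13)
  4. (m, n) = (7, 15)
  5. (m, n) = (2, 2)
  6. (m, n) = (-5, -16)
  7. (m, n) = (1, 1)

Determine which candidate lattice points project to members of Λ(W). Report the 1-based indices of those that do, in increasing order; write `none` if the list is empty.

Numerically β ≈ 2.414214 and β' = −1/β ≈ -0.414214.
#1 (0,-4): internal coord 0 + (-4)·β' = +1.656854; +1.656854 ∉ [0.4, 0.8) → out
#2 (-16,-16): internal coord -16 + (-16)·β' = -9.372583; -9.372583 ∉ [0.4, 0.8) → out
#3 (0,-13): internal coord 0 + (-13)·β' = +5.384776; +5.384776 ∉ [0.4, 0.8) → out
#4 (7,15): internal coord 7 + (15)·β' = +0.786797; +0.786797 ∈ [0.4, 0.8) → IN Λ
#5 (2,2): internal coord 2 + (2)·β' = +1.171573; +1.171573 ∉ [0.4, 0.8) → out
#6 (-5,-16): internal coord -5 + (-16)·β' = +1.627417; +1.627417 ∉ [0.4, 0.8) → out
#7 (1,1): internal coord 1 + (1)·β' = +0.585786; +0.585786 ∈ [0.4, 0.8) → IN Λ

4, 7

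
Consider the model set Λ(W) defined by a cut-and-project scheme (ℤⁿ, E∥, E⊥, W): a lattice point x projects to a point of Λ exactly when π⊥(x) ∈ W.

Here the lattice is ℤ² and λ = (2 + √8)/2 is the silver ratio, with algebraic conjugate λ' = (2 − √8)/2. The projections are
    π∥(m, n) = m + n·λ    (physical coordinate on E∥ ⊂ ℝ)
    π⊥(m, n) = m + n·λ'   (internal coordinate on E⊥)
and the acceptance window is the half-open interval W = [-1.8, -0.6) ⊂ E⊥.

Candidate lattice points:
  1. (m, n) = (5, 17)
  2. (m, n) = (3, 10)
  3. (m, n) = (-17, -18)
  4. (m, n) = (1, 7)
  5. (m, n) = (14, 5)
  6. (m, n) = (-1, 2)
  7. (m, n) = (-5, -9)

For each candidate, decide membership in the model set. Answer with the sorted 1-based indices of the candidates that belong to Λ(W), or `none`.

2, 7

λ' = (2−√8)/2 ≈ -0.41421.
candidate 1: (m,n)=(5,17) → π∥ = 5+17·λ ≈ 46.04163, π⊥ = 5+17·λ' ≈ -2.04163 ∉ [-1.8, -0.6) ⇒ out
candidate 2: (m,n)=(3,10) → π∥ = 3+10·λ ≈ 27.14214, π⊥ = 3+10·λ' ≈ -1.14214 ∈ [-1.8, -0.6) ⇒ IN Λ
candidate 3: (m,n)=(-17,-18) → π∥ = -17-18·λ ≈ -60.45584, π⊥ = -17-18·λ' ≈ -9.54416 ∉ [-1.8, -0.6) ⇒ out
candidate 4: (m,n)=(1,7) → π∥ = 1+7·λ ≈ 17.89949, π⊥ = 1+7·λ' ≈ -1.89949 ∉ [-1.8, -0.6) ⇒ out
candidate 5: (m,n)=(14,5) → π∥ = 14+5·λ ≈ 26.07107, π⊥ = 14+5·λ' ≈ 11.92893 ∉ [-1.8, -0.6) ⇒ out
candidate 6: (m,n)=(-1,2) → π∥ = -1+2·λ ≈ 3.82843, π⊥ = -1+2·λ' ≈ -1.82843 ∉ [-1.8, -0.6) ⇒ out
candidate 7: (m,n)=(-5,-9) → π∥ = -5-9·λ ≈ -26.72792, π⊥ = -5-9·λ' ≈ -1.27208 ∈ [-1.8, -0.6) ⇒ IN Λ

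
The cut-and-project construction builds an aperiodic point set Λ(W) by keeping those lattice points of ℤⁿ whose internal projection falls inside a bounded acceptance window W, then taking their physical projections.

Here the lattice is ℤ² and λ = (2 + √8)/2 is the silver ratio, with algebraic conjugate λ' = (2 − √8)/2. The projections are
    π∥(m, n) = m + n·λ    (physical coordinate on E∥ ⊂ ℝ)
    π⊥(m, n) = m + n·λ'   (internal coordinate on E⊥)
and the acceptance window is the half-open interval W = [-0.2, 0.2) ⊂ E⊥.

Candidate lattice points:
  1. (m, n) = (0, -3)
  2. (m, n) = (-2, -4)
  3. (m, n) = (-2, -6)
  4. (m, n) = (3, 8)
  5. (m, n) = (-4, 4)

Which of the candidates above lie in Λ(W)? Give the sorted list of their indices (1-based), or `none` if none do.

none

Numerically λ ≈ 2.41421 and λ' = −1/λ ≈ -0.41421.
[1] lift (0,-3): star map gives 1.24264; window check -0.2 ≤ 1.24264 < 0.2 is false → out
[2] lift (-2,-4): star map gives -0.34315; window check -0.2 ≤ -0.34315 < 0.2 is false → out
[3] lift (-2,-6): star map gives 0.48528; window check -0.2 ≤ 0.48528 < 0.2 is false → out
[4] lift (3,8): star map gives -0.31371; window check -0.2 ≤ -0.31371 < 0.2 is false → out
[5] lift (-4,4): star map gives -5.65685; window check -0.2 ≤ -5.65685 < 0.2 is false → out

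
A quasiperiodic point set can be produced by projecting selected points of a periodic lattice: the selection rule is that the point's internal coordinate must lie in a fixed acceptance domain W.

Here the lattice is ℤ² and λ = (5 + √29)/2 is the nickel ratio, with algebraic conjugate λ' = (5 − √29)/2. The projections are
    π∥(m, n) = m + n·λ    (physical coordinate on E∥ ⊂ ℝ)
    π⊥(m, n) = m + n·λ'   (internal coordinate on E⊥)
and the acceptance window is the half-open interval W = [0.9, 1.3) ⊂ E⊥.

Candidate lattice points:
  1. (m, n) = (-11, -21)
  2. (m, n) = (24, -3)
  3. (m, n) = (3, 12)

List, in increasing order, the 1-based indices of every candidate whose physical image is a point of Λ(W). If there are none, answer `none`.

none

Numerically λ ≈ 5.192582 and λ' = −1/λ ≈ -0.192582.
#1 (-11,-21): internal coord -11 + (-21)·λ' = -6.955770; -6.955770 ∉ [0.9, 1.3) → out
#2 (24,-3): internal coord 24 + (-3)·λ' = +24.577747; +24.577747 ∉ [0.9, 1.3) → out
#3 (3,12): internal coord 3 + (12)·λ' = +0.689011; +0.689011 ∉ [0.9, 1.3) → out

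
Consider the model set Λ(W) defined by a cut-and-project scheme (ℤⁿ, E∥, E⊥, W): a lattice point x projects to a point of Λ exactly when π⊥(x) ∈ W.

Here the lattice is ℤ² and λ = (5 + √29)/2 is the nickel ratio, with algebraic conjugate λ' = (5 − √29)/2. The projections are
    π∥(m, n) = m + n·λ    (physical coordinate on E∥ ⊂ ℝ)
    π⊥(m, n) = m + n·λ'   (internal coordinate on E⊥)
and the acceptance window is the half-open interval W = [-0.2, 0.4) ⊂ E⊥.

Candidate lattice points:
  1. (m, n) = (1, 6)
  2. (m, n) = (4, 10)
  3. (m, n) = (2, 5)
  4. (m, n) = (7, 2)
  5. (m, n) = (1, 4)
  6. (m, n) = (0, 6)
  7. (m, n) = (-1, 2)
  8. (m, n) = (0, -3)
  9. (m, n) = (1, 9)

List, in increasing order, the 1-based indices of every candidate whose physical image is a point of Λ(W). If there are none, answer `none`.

λ' = (5−√29)/2 ≈ -0.19258.
#1 (1,6): internal coord 1 + (6)·λ' = -0.15549; -0.15549 ∈ [-0.2, 0.4) → IN Λ
#2 (4,10): internal coord 4 + (10)·λ' = +2.07418; +2.07418 ∉ [-0.2, 0.4) → out
#3 (2,5): internal coord 2 + (5)·λ' = +1.03709; +1.03709 ∉ [-0.2, 0.4) → out
#4 (7,2): internal coord 7 + (2)·λ' = +6.61484; +6.61484 ∉ [-0.2, 0.4) → out
#5 (1,4): internal coord 1 + (4)·λ' = +0.22967; +0.22967 ∈ [-0.2, 0.4) → IN Λ
#6 (0,6): internal coord 0 + (6)·λ' = -1.15549; -1.15549 ∉ [-0.2, 0.4) → out
#7 (-1,2): internal coord -1 + (2)·λ' = -1.38516; -1.38516 ∉ [-0.2, 0.4) → out
#8 (0,-3): internal coord 0 + (-3)·λ' = +0.57775; +0.57775 ∉ [-0.2, 0.4) → out
#9 (1,9): internal coord 1 + (9)·λ' = -0.73324; -0.73324 ∉ [-0.2, 0.4) → out

1, 5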